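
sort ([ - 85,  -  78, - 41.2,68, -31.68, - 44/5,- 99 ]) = [ - 99,-85,  -  78, - 41.2, - 31.68, - 44/5 , 68] 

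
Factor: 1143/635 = 9/5 = 3^2*5^( - 1 )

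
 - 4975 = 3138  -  8113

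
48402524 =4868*9943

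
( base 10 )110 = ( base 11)A0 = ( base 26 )46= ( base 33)3B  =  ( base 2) 1101110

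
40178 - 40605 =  - 427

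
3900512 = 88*44324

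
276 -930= - 654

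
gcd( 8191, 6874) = 1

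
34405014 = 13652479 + 20752535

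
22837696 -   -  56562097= 79399793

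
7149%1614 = 693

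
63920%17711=10787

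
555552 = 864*643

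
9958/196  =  50 + 79/98 = 50.81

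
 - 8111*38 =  - 308218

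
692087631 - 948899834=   -  256812203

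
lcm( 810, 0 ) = 0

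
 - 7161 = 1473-8634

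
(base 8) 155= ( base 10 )109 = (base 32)3D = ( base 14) 7B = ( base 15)74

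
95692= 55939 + 39753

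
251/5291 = 251/5291 = 0.05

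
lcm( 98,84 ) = 588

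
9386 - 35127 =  - 25741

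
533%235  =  63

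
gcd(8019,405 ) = 81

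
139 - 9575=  - 9436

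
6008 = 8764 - 2756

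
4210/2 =2105 = 2105.00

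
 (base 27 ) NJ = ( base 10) 640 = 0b1010000000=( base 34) is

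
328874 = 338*973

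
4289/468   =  9 + 77/468 =9.16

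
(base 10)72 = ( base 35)22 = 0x48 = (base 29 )2E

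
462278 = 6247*74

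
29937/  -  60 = -9979/20 = -498.95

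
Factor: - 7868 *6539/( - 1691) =51448852/1691 = 2^2 * 7^1*13^1*19^( - 1)*89^( - 1)*281^1*503^1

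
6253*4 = 25012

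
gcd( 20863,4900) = 1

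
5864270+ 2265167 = 8129437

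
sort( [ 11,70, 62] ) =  [ 11 , 62 , 70] 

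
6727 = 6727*1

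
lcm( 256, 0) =0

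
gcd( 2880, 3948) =12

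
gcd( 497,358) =1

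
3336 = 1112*3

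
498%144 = 66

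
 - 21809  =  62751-84560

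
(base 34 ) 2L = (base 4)1121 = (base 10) 89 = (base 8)131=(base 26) 3B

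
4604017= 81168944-76564927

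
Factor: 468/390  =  6/5 = 2^1*3^1*5^( - 1)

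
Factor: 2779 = 7^1*397^1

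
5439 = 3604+1835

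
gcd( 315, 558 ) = 9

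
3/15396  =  1/5132  =  0.00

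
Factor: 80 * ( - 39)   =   - 3120 = - 2^4*3^1*5^1*13^1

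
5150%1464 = 758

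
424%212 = 0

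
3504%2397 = 1107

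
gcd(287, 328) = 41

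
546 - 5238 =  - 4692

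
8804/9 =8804/9 =978.22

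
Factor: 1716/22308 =1/13 = 13^(-1) 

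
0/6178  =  0 = 0.00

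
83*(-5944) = - 493352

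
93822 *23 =2157906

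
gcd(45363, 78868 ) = 1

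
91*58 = 5278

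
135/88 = 135/88=1.53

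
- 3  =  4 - 7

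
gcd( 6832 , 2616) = 8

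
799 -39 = 760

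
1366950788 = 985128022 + 381822766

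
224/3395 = 32/485 = 0.07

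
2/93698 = 1/46849 = 0.00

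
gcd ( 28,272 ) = 4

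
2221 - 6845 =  -4624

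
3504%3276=228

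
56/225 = 56/225 = 0.25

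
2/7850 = 1/3925  =  0.00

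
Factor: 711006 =2^1*3^1*163^1 * 727^1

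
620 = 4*155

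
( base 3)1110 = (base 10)39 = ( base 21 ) 1i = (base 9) 43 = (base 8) 47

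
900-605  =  295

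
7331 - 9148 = -1817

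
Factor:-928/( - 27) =2^5*3^(-3 )*29^1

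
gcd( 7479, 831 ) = 831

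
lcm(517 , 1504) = 16544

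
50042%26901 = 23141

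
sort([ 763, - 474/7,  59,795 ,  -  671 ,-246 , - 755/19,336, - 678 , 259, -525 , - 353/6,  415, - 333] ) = [ - 678, - 671, - 525, - 333, - 246  ,- 474/7, - 353/6, - 755/19, 59,259, 336,415,763, 795 ] 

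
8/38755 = 8/38755  =  0.00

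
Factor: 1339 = 13^1*103^1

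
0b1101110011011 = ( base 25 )B7H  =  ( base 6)52415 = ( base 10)7067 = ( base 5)211232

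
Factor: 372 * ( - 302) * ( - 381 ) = 42803064 = 2^3*3^2*31^1 * 127^1* 151^1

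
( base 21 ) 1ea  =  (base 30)op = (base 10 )745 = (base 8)1351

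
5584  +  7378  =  12962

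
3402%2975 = 427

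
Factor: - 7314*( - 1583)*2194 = 25402268028 = 2^2*3^1*23^1 * 53^1*1097^1 * 1583^1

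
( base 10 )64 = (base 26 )2C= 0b1000000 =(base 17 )3D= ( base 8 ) 100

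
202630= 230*881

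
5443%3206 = 2237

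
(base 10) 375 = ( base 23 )g7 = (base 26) eb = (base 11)311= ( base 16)177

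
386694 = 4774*81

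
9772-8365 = 1407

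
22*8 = 176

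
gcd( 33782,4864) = 38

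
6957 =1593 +5364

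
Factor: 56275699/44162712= 2^(-3 )  *3^ ( - 3 ) *11^( - 1) * 18587^ ( - 1) * 56275699^1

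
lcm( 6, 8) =24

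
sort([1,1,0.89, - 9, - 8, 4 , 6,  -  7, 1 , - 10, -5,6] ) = [ - 10,  -  9,-8,- 7,- 5, 0.89,  1, 1 , 1 , 4,  6,6]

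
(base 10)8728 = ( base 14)3276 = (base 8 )21030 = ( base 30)9ks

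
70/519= 70/519 = 0.13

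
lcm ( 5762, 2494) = 167098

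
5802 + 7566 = 13368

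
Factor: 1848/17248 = 2^( - 2 )*3^1*7^( - 1 ) = 3/28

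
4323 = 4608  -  285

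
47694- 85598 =-37904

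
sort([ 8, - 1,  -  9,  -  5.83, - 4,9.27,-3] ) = [ -9, -5.83, -4, - 3,-1, 8, 9.27 ]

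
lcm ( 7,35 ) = 35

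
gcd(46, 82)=2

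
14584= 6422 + 8162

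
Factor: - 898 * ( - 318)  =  285564  =  2^2 * 3^1*53^1*449^1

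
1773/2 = 1773/2 = 886.50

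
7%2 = 1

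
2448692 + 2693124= 5141816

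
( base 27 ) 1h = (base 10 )44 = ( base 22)20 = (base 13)35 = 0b101100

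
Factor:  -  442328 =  - 2^3*55291^1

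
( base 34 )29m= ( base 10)2640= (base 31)2n5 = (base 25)45f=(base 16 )A50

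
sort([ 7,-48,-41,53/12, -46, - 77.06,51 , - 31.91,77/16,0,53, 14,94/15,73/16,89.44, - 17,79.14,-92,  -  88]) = [ - 92, - 88,-77.06 , - 48, - 46, - 41, - 31.91, - 17,0, 53/12,73/16,77/16,94/15,7,  14, 51, 53,79.14,89.44 ] 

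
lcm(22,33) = 66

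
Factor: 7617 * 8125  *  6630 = 2^1*3^2 * 5^5 * 13^2*17^1*2539^1 = 410318268750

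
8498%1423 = 1383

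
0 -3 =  - 3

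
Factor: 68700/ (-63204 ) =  - 25/23 = - 5^2*23^ (  -  1)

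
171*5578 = 953838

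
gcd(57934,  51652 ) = 698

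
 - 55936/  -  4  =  13984 + 0/1=13984.00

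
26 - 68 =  - 42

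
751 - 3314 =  - 2563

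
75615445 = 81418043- 5802598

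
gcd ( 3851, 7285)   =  1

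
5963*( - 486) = -2898018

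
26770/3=8923 + 1/3 = 8923.33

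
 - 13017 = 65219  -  78236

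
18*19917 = 358506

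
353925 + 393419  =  747344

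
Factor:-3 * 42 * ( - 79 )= 9954 =2^1*3^2 * 7^1 * 79^1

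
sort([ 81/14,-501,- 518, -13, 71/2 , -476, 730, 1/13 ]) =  [-518, - 501,-476,  -  13, 1/13,81/14, 71/2,730 ]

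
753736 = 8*94217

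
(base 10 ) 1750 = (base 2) 11011010110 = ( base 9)2354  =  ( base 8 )3326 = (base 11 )1351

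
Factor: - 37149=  - 3^1*7^1*29^1*61^1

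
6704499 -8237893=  - 1533394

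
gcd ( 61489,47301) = 1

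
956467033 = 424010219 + 532456814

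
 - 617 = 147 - 764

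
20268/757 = 20268/757 =26.77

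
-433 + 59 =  - 374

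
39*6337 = 247143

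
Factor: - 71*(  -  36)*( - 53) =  - 135468=- 2^2*3^2*53^1*71^1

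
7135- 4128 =3007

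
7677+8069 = 15746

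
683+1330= 2013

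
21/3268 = 21/3268 = 0.01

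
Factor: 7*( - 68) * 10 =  - 2^3*5^1*7^1*17^1 = -4760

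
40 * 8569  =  342760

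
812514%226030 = 134424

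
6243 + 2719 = 8962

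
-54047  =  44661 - 98708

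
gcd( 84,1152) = 12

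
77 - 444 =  - 367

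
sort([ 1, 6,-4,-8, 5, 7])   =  [- 8, - 4, 1, 5, 6, 7]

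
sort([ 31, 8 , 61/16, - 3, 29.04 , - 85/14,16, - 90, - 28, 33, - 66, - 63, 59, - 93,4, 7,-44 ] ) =[ - 93, - 90, - 66, - 63,-44, - 28, - 85/14, - 3 , 61/16, 4,7, 8, 16,29.04, 31,  33,59] 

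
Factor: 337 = 337^1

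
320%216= 104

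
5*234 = 1170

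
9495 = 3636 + 5859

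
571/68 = 571/68 = 8.40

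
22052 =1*22052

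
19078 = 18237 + 841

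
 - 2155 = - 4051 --1896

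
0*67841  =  0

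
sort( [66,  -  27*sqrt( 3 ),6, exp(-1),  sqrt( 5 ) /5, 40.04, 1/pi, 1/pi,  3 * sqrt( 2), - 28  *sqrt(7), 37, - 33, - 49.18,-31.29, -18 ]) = [-28*sqrt(7), - 49.18, - 27* sqrt ( 3 ), - 33, - 31.29,-18, 1/pi,1/pi, exp(-1 ) , sqrt(5) /5 , 3 * sqrt(2), 6, 37,40.04 , 66] 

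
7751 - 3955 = 3796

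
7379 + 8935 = 16314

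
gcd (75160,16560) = 40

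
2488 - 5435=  - 2947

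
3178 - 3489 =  - 311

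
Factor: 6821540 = 2^2*5^1 * 11^1*101^1 *307^1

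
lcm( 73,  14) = 1022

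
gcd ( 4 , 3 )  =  1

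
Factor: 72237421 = 263^1*274667^1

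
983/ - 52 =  - 19 + 5/52 = - 18.90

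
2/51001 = 2/51001 = 0.00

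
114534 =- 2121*( - 54 )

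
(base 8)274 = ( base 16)BC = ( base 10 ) 188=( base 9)228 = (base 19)9h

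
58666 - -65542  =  124208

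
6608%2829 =950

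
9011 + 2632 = 11643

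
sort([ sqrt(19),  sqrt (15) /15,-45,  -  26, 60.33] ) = [ -45 , - 26 , sqrt( 15) /15,sqrt( 19),60.33 ]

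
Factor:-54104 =- 2^3*6763^1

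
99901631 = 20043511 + 79858120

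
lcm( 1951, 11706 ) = 11706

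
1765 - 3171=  -1406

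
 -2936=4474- 7410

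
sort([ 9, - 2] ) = [-2,9 ] 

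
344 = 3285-2941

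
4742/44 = 2371/22= 107.77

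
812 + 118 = 930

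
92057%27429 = 9770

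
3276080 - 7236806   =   - 3960726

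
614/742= 307/371 =0.83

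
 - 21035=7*( - 3005 )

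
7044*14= 98616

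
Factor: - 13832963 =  - 59^1*234457^1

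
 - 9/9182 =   -  1+9173/9182 = -0.00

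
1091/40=27 + 11/40 = 27.27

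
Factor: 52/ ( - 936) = -2^(-1)*3^(-2) = -  1/18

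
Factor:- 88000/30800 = - 20/7 = - 2^2*5^1*7^( - 1)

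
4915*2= 9830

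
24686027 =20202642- - 4483385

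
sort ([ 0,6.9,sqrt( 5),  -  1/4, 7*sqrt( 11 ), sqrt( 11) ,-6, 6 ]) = [ - 6,  -  1/4, 0,sqrt( 5), sqrt(11), 6,6.9  ,  7 * sqrt( 11 ) ]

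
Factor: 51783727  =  51783727^1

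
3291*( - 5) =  - 16455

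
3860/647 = 3860/647 =5.97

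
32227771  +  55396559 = 87624330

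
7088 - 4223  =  2865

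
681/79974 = 227/26658 =0.01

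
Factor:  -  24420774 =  - 2^1 * 3^1*7^1*581447^1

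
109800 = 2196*50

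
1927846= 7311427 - 5383581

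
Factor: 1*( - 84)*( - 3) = 2^2*3^2*7^1 = 252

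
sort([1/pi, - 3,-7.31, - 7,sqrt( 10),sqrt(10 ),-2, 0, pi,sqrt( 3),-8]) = [-8, - 7.31, - 7,-3,-2, 0, 1/pi , sqrt(3), pi,sqrt( 10),sqrt( 10) ] 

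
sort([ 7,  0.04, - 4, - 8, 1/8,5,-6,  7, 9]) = [ - 8,-6, - 4,0.04,1/8, 5, 7,7,9]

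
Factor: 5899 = 17^1*347^1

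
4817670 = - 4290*( - 1123 )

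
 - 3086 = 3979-7065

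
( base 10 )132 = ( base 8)204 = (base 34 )3u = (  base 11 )110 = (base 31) 48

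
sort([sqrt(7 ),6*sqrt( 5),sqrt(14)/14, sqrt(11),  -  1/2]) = [  -  1/2, sqrt( 14)/14,sqrt ( 7),sqrt ( 11),6*sqrt( 5 ) ] 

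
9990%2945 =1155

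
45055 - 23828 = 21227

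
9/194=9/194 = 0.05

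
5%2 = 1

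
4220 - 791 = 3429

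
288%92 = 12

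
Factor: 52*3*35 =2^2 * 3^1*5^1*7^1 * 13^1 = 5460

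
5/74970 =1/14994 =0.00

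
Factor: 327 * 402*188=2^3*3^2* 47^1*67^1*109^1 = 24713352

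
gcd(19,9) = 1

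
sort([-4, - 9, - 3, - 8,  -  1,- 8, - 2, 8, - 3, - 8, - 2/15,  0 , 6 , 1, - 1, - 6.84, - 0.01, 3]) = [ - 9, - 8,-8, - 8,-6.84, - 4,  -  3, - 3, - 2, - 1, -1, - 2/15,-0.01, 0, 1,3, 6,8]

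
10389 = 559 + 9830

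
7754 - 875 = 6879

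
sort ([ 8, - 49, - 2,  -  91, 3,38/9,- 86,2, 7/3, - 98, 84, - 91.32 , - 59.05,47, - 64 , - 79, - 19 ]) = [ - 98, - 91.32, - 91, - 86, - 79, - 64, - 59.05 , - 49, - 19, - 2, 2, 7/3,3, 38/9, 8, 47,84]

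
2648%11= 8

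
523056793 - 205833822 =317222971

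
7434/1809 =4  +  22/201  =  4.11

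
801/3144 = 267/1048 = 0.25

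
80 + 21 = 101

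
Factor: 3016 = 2^3*13^1*29^1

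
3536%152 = 40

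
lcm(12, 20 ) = 60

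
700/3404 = 175/851 = 0.21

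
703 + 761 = 1464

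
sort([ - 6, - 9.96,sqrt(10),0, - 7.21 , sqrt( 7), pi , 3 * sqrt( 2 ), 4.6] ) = [-9.96,-7.21, - 6,0,sqrt( 7),pi, sqrt( 10), 3*sqrt (2), 4.6 ] 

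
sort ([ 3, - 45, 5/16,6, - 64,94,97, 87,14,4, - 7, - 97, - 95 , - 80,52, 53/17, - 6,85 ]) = [ - 97, - 95, - 80, - 64,-45, - 7, - 6, 5/16, 3, 53/17,4, 6,14,52, 85,87,94,97 ] 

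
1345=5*269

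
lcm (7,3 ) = 21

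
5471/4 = 5471/4=1367.75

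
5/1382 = 5/1382 = 0.00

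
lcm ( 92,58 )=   2668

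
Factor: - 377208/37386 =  - 676/67=- 2^2* 13^2 * 67^( - 1) 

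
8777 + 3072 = 11849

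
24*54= 1296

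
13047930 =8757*1490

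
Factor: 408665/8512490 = 2^( - 1)*7^( - 1)  *37^1 * 47^2 * 121607^(- 1) = 81733/1702498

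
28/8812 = 7/2203 = 0.00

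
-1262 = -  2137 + 875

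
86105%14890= 11655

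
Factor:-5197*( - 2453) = 11^1*223^1*5197^1= 12748241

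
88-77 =11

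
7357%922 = 903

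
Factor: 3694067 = 13^1*284159^1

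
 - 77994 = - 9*8666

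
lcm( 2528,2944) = 232576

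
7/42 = 1/6 =0.17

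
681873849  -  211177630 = 470696219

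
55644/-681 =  - 82 + 66/227 = -81.71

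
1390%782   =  608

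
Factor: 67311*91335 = 6147850185 = 3^6*5^1*277^1*6089^1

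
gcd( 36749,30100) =1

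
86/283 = 86/283  =  0.30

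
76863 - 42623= 34240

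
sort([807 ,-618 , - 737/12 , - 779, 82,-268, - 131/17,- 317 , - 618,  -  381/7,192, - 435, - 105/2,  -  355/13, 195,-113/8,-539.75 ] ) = [ - 779 , -618, - 618, - 539.75, - 435, - 317, - 268, - 737/12, -381/7, -105/2, - 355/13, - 113/8,  -  131/17,  82, 192, 195, 807] 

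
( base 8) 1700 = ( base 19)2ca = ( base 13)58b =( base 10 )960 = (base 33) T3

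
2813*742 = 2087246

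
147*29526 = 4340322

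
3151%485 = 241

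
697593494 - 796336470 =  - 98742976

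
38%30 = 8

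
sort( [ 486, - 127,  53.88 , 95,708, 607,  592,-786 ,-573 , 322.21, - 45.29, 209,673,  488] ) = [ - 786 , - 573, - 127, - 45.29,  53.88,95,209,322.21,  486, 488, 592,  607, 673, 708 ]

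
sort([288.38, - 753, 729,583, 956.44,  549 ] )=[ - 753, 288.38, 549, 583, 729, 956.44 ] 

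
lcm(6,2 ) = 6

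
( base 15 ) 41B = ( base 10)926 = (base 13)563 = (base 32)su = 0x39E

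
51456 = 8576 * 6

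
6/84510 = 1/14085 = 0.00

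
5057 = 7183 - 2126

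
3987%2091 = 1896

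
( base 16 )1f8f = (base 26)boj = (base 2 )1111110001111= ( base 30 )8T9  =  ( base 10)8079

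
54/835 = 54/835=0.06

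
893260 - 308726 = 584534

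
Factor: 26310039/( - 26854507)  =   - 3^1*7^1*229^1*1373^( - 1)*5471^1 * 19559^(  -  1) 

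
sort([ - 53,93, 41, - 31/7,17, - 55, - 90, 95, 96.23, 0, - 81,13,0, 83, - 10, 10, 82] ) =[ - 90, - 81,-55, - 53, - 10,-31/7,0,0,  10,13, 17,41,82,83, 93,  95,96.23 ]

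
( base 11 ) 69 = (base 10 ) 75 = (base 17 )47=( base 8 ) 113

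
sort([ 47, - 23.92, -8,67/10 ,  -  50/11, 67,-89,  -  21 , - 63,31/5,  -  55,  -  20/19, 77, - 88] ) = [ -89, - 88,- 63, - 55,-23.92, - 21, -8,  -  50/11, - 20/19, 31/5, 67/10, 47,67,  77]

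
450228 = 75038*6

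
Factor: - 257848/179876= - 334/233= -  2^1*167^1*233^( - 1 ) 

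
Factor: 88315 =5^1*17^1*1039^1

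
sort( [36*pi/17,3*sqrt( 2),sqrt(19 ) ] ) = [ 3*sqrt(2),sqrt( 19), 36 * pi/17 ]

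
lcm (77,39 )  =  3003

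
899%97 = 26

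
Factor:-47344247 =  - 43^1*179^1*6151^1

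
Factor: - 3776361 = -3^1*1258787^1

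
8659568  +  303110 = 8962678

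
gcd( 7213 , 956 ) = 1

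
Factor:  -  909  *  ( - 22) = 19998 =2^1*3^2*11^1*101^1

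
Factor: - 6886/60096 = - 11/96= - 2^(  -  5)  *  3^( - 1 )*11^1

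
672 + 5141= 5813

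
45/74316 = 15/24772 = 0.00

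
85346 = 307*278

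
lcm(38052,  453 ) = 38052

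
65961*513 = 33837993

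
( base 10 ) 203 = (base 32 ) 6B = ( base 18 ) B5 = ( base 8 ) 313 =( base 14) 107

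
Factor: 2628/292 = 3^2 =9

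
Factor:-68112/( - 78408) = 2^1*3^ ( - 2)*11^( - 1 )*43^1 = 86/99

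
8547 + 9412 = 17959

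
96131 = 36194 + 59937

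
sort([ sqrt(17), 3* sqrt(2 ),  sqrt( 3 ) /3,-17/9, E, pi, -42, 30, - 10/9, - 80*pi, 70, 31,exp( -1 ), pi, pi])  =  [ - 80*pi,-42 , - 17/9,- 10/9,exp( - 1), sqrt( 3 )/3, E, pi,pi, pi, sqrt( 17),  3*sqrt ( 2),30 , 31, 70 ] 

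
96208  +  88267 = 184475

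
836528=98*8536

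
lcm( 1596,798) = 1596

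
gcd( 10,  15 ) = 5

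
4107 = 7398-3291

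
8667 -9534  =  -867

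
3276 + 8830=12106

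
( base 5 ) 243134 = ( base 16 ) 23D1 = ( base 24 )FM1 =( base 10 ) 9169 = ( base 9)13517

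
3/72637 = 3/72637 = 0.00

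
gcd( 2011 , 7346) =1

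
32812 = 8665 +24147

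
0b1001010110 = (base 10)598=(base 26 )n0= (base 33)i4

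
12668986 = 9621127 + 3047859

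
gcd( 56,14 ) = 14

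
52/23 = 52/23 = 2.26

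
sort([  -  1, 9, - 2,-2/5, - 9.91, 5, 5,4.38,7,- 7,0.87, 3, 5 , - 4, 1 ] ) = [ - 9.91, - 7, - 4, -2, - 1, - 2/5, 0.87, 1,3, 4.38,5,  5, 5,7, 9 ] 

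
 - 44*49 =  - 2156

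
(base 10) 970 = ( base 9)1287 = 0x3CA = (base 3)1022221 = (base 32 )ua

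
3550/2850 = 71/57 = 1.25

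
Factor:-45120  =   - 2^6*3^1*5^1*47^1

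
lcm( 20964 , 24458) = 146748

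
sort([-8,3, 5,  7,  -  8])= [- 8,  -  8, 3,5,7 ] 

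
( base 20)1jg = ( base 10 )796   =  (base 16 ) 31c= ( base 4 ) 30130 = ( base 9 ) 1074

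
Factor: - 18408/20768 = -39/44  =  - 2^( - 2 )*3^1*11^( - 1)* 13^1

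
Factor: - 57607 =-11^1*5237^1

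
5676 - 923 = 4753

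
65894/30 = 2196 + 7/15= 2196.47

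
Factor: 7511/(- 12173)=-29/47 = - 29^1*47^( -1)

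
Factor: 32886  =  2^1 * 3^4*7^1 * 29^1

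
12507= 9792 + 2715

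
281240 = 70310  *4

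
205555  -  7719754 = -7514199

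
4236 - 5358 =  - 1122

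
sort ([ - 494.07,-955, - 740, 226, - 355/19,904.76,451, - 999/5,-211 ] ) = [-955,  -  740, - 494.07 , - 211, - 999/5,-355/19,226 , 451, 904.76]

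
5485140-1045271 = 4439869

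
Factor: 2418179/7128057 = 3^( - 1)* 241^( - 1)*1217^1 * 1987^1*9859^ ( - 1)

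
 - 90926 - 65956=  - 156882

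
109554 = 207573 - 98019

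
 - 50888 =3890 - 54778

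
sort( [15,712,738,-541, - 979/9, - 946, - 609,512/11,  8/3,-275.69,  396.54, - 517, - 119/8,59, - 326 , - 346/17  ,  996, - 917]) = [-946 , - 917, - 609,- 541,  -  517,- 326,-275.69,  -  979/9, - 346/17,  -  119/8,8/3,15, 512/11,59,396.54,712,738,996 ] 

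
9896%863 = 403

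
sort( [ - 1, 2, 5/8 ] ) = [ - 1,5/8,  2]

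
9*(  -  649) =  - 5841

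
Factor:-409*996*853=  - 2^2*3^1*83^1 * 409^1*853^1= - 347481492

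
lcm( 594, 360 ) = 11880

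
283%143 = 140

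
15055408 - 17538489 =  - 2483081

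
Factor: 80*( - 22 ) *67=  - 2^5 * 5^1*11^1*67^1 = - 117920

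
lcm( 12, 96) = 96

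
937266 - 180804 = 756462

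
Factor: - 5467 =- 7^1*11^1*71^1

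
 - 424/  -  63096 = 53/7887 =0.01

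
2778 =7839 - 5061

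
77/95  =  77/95 = 0.81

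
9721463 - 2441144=7280319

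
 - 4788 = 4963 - 9751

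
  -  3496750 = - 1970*1775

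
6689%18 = 11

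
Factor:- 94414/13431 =  -  2^1*3^ ( - 1 ) * 11^(- 2 )*37^( - 1 )*47207^1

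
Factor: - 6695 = -5^1*13^1*103^1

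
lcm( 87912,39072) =351648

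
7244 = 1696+5548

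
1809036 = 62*29178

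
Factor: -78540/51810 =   -  238/157 = - 2^1*7^1*17^1*157^( - 1 )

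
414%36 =18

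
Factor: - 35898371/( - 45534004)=2^( - 2 )*67^( - 1 )*71^( - 1)*2393^( - 1)* 35898371^1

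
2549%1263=23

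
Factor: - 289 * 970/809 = - 280330/809 = - 2^1* 5^1* 17^2* 97^1*809^(-1 )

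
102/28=51/14 = 3.64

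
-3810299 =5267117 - 9077416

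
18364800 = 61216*300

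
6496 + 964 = 7460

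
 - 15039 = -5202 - 9837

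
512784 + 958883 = 1471667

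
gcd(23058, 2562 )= 2562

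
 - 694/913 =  - 1+219/913 =- 0.76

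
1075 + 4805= 5880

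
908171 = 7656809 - 6748638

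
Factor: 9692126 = 2^1*4846063^1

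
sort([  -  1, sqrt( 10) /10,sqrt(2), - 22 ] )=[-22, - 1, sqrt( 10) /10, sqrt( 2 ) ] 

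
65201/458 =142 + 165/458 = 142.36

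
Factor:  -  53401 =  - 53401^1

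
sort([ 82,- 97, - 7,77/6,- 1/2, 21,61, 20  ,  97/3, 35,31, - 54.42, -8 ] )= [ - 97 , - 54.42, - 8, - 7,-1/2,77/6,20, 21, 31, 97/3 , 35,61, 82]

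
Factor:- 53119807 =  - 13^1*1559^1*2621^1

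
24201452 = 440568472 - 416367020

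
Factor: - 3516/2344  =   - 3/2= - 2^( - 1)*3^1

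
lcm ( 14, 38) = 266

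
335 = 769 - 434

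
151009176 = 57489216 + 93519960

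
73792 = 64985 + 8807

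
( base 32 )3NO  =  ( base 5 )110312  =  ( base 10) 3832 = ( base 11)2974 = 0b111011111000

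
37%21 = 16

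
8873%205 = 58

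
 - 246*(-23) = 5658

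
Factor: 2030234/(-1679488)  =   -1015117/839744  =  - 2^( - 6)*67^1*109^1*139^1*13121^( - 1)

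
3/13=3/13 = 0.23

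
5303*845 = 4481035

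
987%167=152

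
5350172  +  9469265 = 14819437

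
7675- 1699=5976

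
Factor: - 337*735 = -3^1*5^1*7^2*337^1=-247695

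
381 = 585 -204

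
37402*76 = 2842552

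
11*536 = 5896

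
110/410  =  11/41 = 0.27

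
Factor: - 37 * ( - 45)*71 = 118215 =3^2*5^1*37^1*71^1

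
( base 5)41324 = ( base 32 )2kq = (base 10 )2714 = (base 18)86E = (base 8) 5232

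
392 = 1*392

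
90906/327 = 278 = 278.00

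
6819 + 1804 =8623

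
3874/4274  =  1937/2137 = 0.91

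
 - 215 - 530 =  - 745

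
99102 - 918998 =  - 819896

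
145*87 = 12615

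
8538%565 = 63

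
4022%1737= 548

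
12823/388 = 33 + 19/388 = 33.05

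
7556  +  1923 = 9479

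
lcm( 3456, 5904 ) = 141696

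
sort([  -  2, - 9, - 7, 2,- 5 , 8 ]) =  [ - 9,-7,  -  5, - 2, 2,8 ] 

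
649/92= 649/92  =  7.05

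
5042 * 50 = 252100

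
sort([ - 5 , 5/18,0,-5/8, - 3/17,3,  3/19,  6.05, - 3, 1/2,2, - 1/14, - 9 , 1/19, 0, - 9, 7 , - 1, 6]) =[ - 9,  -  9, - 5, - 3,  -  1 , - 5/8, - 3/17, - 1/14, 0,0,1/19,3/19, 5/18, 1/2,2 , 3, 6,6.05 , 7] 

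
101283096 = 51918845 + 49364251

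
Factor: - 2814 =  - 2^1*3^1*7^1*67^1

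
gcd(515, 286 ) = 1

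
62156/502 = 123 + 205/251 = 123.82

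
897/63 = 299/21=14.24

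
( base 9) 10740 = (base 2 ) 1101111111100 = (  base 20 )HI4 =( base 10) 7164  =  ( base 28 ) 93O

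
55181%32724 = 22457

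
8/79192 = 1/9899 = 0.00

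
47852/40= 11963/10 = 1196.30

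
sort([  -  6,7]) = [ -6, 7 ] 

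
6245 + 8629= 14874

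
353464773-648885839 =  -295421066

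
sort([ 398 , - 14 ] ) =[-14, 398 ]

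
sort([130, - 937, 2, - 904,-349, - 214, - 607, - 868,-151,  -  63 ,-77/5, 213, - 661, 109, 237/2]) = [ - 937,-904, - 868, - 661, - 607, - 349, - 214, - 151, - 63, - 77/5, 2, 109, 237/2,  130,  213 ] 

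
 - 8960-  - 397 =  - 8563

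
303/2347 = 303/2347 = 0.13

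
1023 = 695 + 328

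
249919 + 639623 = 889542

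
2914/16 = 182 + 1/8 = 182.12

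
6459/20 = 6459/20 = 322.95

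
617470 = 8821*70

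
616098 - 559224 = 56874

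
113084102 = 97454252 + 15629850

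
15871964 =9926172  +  5945792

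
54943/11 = 4994 +9/11 = 4994.82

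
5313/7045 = 5313/7045 = 0.75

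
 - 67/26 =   -  67/26 = - 2.58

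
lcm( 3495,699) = 3495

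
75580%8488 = 7676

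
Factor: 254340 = 2^2*3^4*5^1*157^1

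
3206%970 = 296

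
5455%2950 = 2505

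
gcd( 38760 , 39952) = 8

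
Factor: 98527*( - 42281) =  - 4165820087 = -11^1*13^2*53^1 * 42281^1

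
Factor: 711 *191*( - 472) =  -2^3*3^2*59^1*79^1*191^1 = -  64098072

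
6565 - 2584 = 3981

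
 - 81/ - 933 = 27/311 = 0.09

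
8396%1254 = 872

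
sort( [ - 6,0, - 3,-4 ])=[  -  6, - 4 , - 3, 0]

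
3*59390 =178170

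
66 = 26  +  40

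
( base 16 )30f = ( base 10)783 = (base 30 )q3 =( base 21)1G6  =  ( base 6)3343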